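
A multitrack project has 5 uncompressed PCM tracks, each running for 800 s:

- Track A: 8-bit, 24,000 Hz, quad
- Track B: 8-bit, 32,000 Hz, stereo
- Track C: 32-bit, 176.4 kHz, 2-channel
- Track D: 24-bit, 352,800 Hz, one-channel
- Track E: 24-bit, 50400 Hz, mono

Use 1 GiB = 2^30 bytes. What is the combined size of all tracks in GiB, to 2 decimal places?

2.07 GiB

Track A: 24,000 × 800 × 1 × 4 = 76,800,000 bytes.
Track B: 32,000 × 800 × 1 × 2 = 51,200,000 bytes.
Track C: 176,400 × 800 × 4 × 2 = 1,128,960,000 bytes.
Track D: 352,800 × 800 × 3 × 1 = 846,720,000 bytes.
Track E: 50,400 × 800 × 3 × 1 = 120,960,000 bytes.
Total = 2,224,640,000 bytes = 2.07 GiB.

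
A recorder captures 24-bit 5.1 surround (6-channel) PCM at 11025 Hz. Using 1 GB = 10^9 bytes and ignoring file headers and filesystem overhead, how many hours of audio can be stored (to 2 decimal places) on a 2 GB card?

2.80 hours

Uncompressed byte rate = 11,025 × 3 × 6 = 198,450 bytes/s.
Capacity = 2 × 1,000,000,000 = 2,000,000,000 bytes.
2,000,000,000 / 198,450 ≈ 10078.11 s → 2.80 hours.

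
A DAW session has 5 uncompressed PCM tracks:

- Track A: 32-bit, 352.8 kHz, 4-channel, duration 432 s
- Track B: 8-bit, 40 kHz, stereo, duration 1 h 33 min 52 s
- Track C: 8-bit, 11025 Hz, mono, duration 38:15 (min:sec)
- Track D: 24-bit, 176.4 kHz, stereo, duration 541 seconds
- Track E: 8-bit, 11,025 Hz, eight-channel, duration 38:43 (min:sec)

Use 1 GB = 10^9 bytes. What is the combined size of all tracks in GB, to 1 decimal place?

Track A: 352,800 × 432 × 4 × 4 = 2,438,553,600 bytes.
Track B: 1 h 33 min 52 s = 5,632 s; 40,000 × 5,632 × 1 × 2 = 450,560,000 bytes.
Track C: 38:15 (min:sec) = 2,295 s; 11,025 × 2,295 × 1 × 1 = 25,302,375 bytes.
Track D: 176,400 × 541 × 3 × 2 = 572,594,400 bytes.
Track E: 38:43 (min:sec) = 2,323 s; 11,025 × 2,323 × 1 × 8 = 204,888,600 bytes.
Total = 3,691,898,975 bytes = 3.7 GB.

3.7 GB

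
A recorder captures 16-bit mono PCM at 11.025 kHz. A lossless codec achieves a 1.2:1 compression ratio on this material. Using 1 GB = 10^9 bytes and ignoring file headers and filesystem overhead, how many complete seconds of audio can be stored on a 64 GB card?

3,482,993 seconds

Uncompressed byte rate = 11,025 × 2 × 1 = 22,050 bytes/s.
After 1.2:1 compression, effective rate ≈ 18375 bytes/s.
Capacity = 64 × 1,000,000,000 = 64,000,000,000 bytes.
64,000,000,000 / effective rate ≈ 3482993.2 s → 3,482,993 seconds.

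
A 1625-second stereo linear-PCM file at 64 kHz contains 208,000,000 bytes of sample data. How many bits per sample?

8 bits

Bytes per sample = 208,000,000 / (64,000 × 1,625 × 2) = 208,000,000 / 208,000,000 = 1.
Bit depth = 1 × 8 = 8 bits.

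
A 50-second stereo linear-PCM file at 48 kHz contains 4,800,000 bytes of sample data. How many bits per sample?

8 bits

Bytes per sample = 4,800,000 / (48,000 × 50 × 2) = 4,800,000 / 4,800,000 = 1.
Bit depth = 1 × 8 = 8 bits.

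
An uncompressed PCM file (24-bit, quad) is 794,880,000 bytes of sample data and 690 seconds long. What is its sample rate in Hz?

Bytes = sample_rate × seconds × bytes_per_sample × channels.
sample_rate = 794,880,000 / (690 × 3 × 4) = 794,880,000 / 8,280 = 96,000 Hz.

96,000 Hz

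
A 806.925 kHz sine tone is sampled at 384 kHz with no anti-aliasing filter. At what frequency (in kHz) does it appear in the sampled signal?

38.925 kHz

Nyquist = 384,000/2 = 192,000 Hz; 806,925 Hz exceeds it.
Alias = |806,925 − 2×384,000| = |806,925 − 768,000| = 38,925 Hz = 38.925 kHz.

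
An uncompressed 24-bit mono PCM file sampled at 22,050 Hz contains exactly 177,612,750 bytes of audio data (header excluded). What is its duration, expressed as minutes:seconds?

Byte rate = 22,050 × 3 × 1 = 66,150 bytes/s.
Duration = 177,612,750 / 66,150 = 2,685 s.
2,685 s = 44:45.

44:45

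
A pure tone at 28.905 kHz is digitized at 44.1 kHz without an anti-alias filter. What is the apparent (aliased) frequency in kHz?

15.195 kHz

Nyquist = 44,100/2 = 22,050 Hz; 28,905 Hz exceeds it.
Alias = |28,905 − 1×44,100| = |28,905 − 44,100| = 15,195 Hz = 15.195 kHz.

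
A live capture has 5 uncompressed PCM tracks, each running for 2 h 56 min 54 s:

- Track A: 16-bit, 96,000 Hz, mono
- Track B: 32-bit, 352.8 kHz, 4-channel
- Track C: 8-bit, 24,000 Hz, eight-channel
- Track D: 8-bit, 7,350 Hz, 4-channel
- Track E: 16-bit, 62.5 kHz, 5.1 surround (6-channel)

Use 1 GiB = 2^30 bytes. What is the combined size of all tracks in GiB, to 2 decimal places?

2 h 56 min 54 s = 10,614 s.
Track A: 96,000 × 10,614 × 2 × 1 = 2,037,888,000 bytes.
Track B: 352,800 × 10,614 × 4 × 4 = 59,913,907,200 bytes.
Track C: 24,000 × 10,614 × 1 × 8 = 2,037,888,000 bytes.
Track D: 7,350 × 10,614 × 1 × 4 = 312,051,600 bytes.
Track E: 62,500 × 10,614 × 2 × 6 = 7,960,500,000 bytes.
Total = 72,262,234,800 bytes = 67.30 GiB.

67.30 GiB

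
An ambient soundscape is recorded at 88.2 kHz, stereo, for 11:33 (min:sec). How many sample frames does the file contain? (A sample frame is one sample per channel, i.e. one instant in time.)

11:33 (min:sec) = 693 s.
88,200 samples/s × 693 s = 61,122,600 frames.

61,122,600 sample frames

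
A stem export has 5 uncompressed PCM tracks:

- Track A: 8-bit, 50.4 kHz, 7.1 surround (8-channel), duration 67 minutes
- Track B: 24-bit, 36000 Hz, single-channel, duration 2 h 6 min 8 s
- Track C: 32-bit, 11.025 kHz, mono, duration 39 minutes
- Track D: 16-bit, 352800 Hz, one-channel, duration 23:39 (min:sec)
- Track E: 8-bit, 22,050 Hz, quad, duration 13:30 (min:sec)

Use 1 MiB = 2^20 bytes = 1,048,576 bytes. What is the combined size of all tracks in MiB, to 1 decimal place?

Track A: 67 minutes = 4,020 s; 50,400 × 4,020 × 1 × 8 = 1,620,864,000 bytes.
Track B: 2 h 6 min 8 s = 7,568 s; 36,000 × 7,568 × 3 × 1 = 817,344,000 bytes.
Track C: 39 minutes = 2,340 s; 11,025 × 2,340 × 4 × 1 = 103,194,000 bytes.
Track D: 23:39 (min:sec) = 1,419 s; 352,800 × 1,419 × 2 × 1 = 1,001,246,400 bytes.
Track E: 13:30 (min:sec) = 810 s; 22,050 × 810 × 1 × 4 = 71,442,000 bytes.
Total = 3,614,090,400 bytes = 3446.7 MiB.

3446.7 MiB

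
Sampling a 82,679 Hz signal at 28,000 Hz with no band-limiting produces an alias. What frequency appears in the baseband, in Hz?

1,321 Hz

Nyquist = 28,000/2 = 14,000 Hz; 82,679 Hz exceeds it.
Alias = |82,679 − 3×28,000| = |82,679 − 84,000| = 1,321 Hz.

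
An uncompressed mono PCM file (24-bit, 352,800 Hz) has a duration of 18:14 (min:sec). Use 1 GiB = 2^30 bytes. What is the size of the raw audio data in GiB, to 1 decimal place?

Duration = 18:14 (min:sec) = 1,094 s.
Bytes = 352,800 samples/s × 1,094 s × 3 bytes/sample × 1 ch = 1,157,889,600 bytes.
1,157,889,600 / 1,073,741,824 = 1.1 GiB.

1.1 GiB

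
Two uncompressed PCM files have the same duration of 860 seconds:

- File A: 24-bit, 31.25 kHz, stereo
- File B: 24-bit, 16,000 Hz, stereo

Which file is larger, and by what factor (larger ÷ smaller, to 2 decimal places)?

File A, by a factor of 1.95

File A: 31,250 × 3 × 2 = 187,500 bytes/s.
File B: 16,000 × 3 × 2 = 96,000 bytes/s.
File A is larger; ratio = 161,250,000 / 82,560,000 = 1.95.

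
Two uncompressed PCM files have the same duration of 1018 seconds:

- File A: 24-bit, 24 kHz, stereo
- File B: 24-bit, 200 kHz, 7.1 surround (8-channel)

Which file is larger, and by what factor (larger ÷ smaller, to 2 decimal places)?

File A: 24,000 × 3 × 2 = 144,000 bytes/s.
File B: 200,000 × 3 × 8 = 4,800,000 bytes/s.
File B is larger; ratio = 4,886,400,000 / 146,592,000 = 33.33.

File B, by a factor of 33.33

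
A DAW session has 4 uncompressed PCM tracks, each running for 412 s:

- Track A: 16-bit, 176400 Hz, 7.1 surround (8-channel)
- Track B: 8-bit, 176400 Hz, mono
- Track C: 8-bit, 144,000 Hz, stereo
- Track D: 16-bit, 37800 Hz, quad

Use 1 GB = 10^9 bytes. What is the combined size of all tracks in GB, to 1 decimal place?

Track A: 176,400 × 412 × 2 × 8 = 1,162,828,800 bytes.
Track B: 176,400 × 412 × 1 × 1 = 72,676,800 bytes.
Track C: 144,000 × 412 × 1 × 2 = 118,656,000 bytes.
Track D: 37,800 × 412 × 2 × 4 = 124,588,800 bytes.
Total = 1,478,750,400 bytes = 1.5 GB.

1.5 GB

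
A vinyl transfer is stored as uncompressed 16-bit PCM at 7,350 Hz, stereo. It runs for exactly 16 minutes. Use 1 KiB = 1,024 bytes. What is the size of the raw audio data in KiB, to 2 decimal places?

Duration = exactly 16 minutes = 960 s.
Bytes = 7,350 samples/s × 960 s × 2 bytes/sample × 2 ch = 28,224,000 bytes.
28,224,000 / 1,024 = 27562.50 KiB.

27562.50 KiB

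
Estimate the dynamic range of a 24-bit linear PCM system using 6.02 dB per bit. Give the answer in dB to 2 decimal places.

144.48 dB

24 × 6.02 = 144.48 dB.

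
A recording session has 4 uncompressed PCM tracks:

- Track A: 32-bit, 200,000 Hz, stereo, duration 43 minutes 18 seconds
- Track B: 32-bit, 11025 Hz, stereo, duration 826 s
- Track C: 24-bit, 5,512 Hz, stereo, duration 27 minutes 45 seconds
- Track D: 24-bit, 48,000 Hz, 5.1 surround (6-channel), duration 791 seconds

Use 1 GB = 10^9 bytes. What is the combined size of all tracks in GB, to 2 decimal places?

4.97 GB

Track A: 43 minutes 18 seconds = 2,598 s; 200,000 × 2,598 × 4 × 2 = 4,156,800,000 bytes.
Track B: 11,025 × 826 × 4 × 2 = 72,853,200 bytes.
Track C: 27 minutes 45 seconds = 1,665 s; 5,512 × 1,665 × 3 × 2 = 55,064,880 bytes.
Track D: 48,000 × 791 × 3 × 6 = 683,424,000 bytes.
Total = 4,968,142,080 bytes = 4.97 GB.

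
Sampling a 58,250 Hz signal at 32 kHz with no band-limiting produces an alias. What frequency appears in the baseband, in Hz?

Nyquist = 32,000/2 = 16,000 Hz; 58,250 Hz exceeds it.
Alias = |58,250 − 2×32,000| = |58,250 − 64,000| = 5,750 Hz.

5,750 Hz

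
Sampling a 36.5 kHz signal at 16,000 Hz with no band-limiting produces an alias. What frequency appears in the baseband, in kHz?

Nyquist = 16,000/2 = 8,000 Hz; 36,500 Hz exceeds it.
Alias = |36,500 − 2×16,000| = |36,500 − 32,000| = 4,500 Hz = 4.5 kHz.

4.5 kHz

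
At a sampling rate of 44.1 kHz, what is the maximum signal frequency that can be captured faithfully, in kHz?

Nyquist frequency = sample rate / 2 = 44,100 / 2 = 22.05 kHz.

22.05 kHz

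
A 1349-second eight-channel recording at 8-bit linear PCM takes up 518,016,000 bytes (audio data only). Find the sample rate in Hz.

Bytes = sample_rate × seconds × bytes_per_sample × channels.
sample_rate = 518,016,000 / (1,349 × 1 × 8) = 518,016,000 / 10,792 = 48,000 Hz.

48,000 Hz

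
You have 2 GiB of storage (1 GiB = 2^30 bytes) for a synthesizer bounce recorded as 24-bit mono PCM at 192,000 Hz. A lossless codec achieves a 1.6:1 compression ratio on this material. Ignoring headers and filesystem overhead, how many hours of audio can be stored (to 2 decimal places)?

Uncompressed byte rate = 192,000 × 3 × 1 = 576,000 bytes/s.
After 1.6:1 compression, effective rate ≈ 360000 bytes/s.
Capacity = 2 × 1,073,741,824 = 2,147,483,648 bytes.
2,147,483,648 / effective rate ≈ 5965.23 s → 1.66 hours.

1.66 hours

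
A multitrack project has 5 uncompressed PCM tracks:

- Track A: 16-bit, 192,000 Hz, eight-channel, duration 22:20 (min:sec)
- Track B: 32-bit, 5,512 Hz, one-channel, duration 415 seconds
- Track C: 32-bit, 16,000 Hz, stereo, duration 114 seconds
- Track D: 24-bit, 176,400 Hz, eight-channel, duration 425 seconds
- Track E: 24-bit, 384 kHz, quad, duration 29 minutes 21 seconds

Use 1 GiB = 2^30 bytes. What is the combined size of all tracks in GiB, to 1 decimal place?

13.1 GiB

Track A: 22:20 (min:sec) = 1,340 s; 192,000 × 1,340 × 2 × 8 = 4,116,480,000 bytes.
Track B: 5,512 × 415 × 4 × 1 = 9,149,920 bytes.
Track C: 16,000 × 114 × 4 × 2 = 14,592,000 bytes.
Track D: 176,400 × 425 × 3 × 8 = 1,799,280,000 bytes.
Track E: 29 minutes 21 seconds = 1,761 s; 384,000 × 1,761 × 3 × 4 = 8,114,688,000 bytes.
Total = 14,054,189,920 bytes = 13.1 GiB.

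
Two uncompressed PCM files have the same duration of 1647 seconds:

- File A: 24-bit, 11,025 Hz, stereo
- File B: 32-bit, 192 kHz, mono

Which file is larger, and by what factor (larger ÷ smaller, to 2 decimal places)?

File B, by a factor of 11.61

File A: 11,025 × 3 × 2 = 66,150 bytes/s.
File B: 192,000 × 4 × 1 = 768,000 bytes/s.
File B is larger; ratio = 1,264,896,000 / 108,949,050 = 11.61.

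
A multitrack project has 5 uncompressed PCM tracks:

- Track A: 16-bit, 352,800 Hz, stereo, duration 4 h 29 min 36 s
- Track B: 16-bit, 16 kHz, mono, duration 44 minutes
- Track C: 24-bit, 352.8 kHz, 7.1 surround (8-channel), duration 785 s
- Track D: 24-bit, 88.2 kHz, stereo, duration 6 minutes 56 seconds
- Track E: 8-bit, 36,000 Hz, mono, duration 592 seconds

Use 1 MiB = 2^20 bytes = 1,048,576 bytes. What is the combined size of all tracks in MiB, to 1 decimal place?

Track A: 4 h 29 min 36 s = 16,176 s; 352,800 × 16,176 × 2 × 2 = 22,827,571,200 bytes.
Track B: 44 minutes = 2,640 s; 16,000 × 2,640 × 2 × 1 = 84,480,000 bytes.
Track C: 352,800 × 785 × 3 × 8 = 6,646,752,000 bytes.
Track D: 6 minutes 56 seconds = 416 s; 88,200 × 416 × 3 × 2 = 220,147,200 bytes.
Track E: 36,000 × 592 × 1 × 1 = 21,312,000 bytes.
Total = 29,800,262,400 bytes = 28419.7 MiB.

28419.7 MiB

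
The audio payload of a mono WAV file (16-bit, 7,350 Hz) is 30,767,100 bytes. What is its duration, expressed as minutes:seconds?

Byte rate = 7,350 × 2 × 1 = 14,700 bytes/s.
Duration = 30,767,100 / 14,700 = 2,093 s.
2,093 s = 34:53.

34:53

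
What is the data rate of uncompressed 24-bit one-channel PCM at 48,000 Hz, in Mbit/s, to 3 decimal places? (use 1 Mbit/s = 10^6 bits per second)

Bit rate = 48,000 × 24 × 1 = 1,152,000 bits/s.
= 1.152 Mbit/s.

1.152 Mbit/s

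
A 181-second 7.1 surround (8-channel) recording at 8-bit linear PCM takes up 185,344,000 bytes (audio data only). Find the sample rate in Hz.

128,000 Hz

Bytes = sample_rate × seconds × bytes_per_sample × channels.
sample_rate = 185,344,000 / (181 × 1 × 8) = 185,344,000 / 1,448 = 128,000 Hz.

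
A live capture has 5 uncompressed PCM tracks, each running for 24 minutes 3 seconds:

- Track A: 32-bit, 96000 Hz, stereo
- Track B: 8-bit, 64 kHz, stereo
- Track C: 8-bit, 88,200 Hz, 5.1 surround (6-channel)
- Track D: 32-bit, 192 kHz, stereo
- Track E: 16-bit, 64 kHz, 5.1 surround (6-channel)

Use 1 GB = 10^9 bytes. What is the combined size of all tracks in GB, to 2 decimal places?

24 minutes 3 seconds = 1,443 s.
Track A: 96,000 × 1,443 × 4 × 2 = 1,108,224,000 bytes.
Track B: 64,000 × 1,443 × 1 × 2 = 184,704,000 bytes.
Track C: 88,200 × 1,443 × 1 × 6 = 763,635,600 bytes.
Track D: 192,000 × 1,443 × 4 × 2 = 2,216,448,000 bytes.
Track E: 64,000 × 1,443 × 2 × 6 = 1,108,224,000 bytes.
Total = 5,381,235,600 bytes = 5.38 GB.

5.38 GB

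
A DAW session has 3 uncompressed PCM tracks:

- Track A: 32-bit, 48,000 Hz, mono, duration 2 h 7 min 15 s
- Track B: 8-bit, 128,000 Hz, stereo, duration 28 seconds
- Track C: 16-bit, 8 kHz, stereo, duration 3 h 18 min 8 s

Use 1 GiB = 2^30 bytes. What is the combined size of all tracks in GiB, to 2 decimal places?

Track A: 2 h 7 min 15 s = 7,635 s; 48,000 × 7,635 × 4 × 1 = 1,465,920,000 bytes.
Track B: 128,000 × 28 × 1 × 2 = 7,168,000 bytes.
Track C: 3 h 18 min 8 s = 11,888 s; 8,000 × 11,888 × 2 × 2 = 380,416,000 bytes.
Total = 1,853,504,000 bytes = 1.73 GiB.

1.73 GiB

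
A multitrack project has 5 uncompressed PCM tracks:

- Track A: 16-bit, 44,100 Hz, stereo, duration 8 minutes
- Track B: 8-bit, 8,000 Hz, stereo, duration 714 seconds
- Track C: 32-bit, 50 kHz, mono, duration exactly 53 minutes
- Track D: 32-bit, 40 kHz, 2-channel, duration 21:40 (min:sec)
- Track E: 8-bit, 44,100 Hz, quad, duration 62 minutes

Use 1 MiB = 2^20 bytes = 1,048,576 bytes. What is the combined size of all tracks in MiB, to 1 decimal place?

1720.7 MiB

Track A: 8 minutes = 480 s; 44,100 × 480 × 2 × 2 = 84,672,000 bytes.
Track B: 8,000 × 714 × 1 × 2 = 11,424,000 bytes.
Track C: exactly 53 minutes = 3,180 s; 50,000 × 3,180 × 4 × 1 = 636,000,000 bytes.
Track D: 21:40 (min:sec) = 1,300 s; 40,000 × 1,300 × 4 × 2 = 416,000,000 bytes.
Track E: 62 minutes = 3,720 s; 44,100 × 3,720 × 1 × 4 = 656,208,000 bytes.
Total = 1,804,304,000 bytes = 1720.7 MiB.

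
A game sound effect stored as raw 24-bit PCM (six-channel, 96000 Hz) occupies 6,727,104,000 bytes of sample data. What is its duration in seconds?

3,893 seconds

Byte rate = 96,000 × 3 × 6 = 1,728,000 bytes/s.
Duration = 6,727,104,000 / 1,728,000 = 3,893 s.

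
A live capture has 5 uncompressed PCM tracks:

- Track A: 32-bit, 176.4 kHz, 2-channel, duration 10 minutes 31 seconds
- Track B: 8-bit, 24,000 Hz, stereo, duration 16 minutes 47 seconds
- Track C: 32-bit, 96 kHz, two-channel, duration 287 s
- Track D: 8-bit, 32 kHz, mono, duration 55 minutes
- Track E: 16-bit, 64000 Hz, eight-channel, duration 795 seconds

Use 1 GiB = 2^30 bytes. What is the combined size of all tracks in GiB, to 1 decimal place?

1.9 GiB

Track A: 10 minutes 31 seconds = 631 s; 176,400 × 631 × 4 × 2 = 890,467,200 bytes.
Track B: 16 minutes 47 seconds = 1,007 s; 24,000 × 1,007 × 1 × 2 = 48,336,000 bytes.
Track C: 96,000 × 287 × 4 × 2 = 220,416,000 bytes.
Track D: 55 minutes = 3,300 s; 32,000 × 3,300 × 1 × 1 = 105,600,000 bytes.
Track E: 64,000 × 795 × 2 × 8 = 814,080,000 bytes.
Total = 2,078,899,200 bytes = 1.9 GiB.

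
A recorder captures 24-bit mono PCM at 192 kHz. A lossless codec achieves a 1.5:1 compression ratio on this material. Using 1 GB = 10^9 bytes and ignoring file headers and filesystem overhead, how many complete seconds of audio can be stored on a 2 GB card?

5,208 seconds

Uncompressed byte rate = 192,000 × 3 × 1 = 576,000 bytes/s.
After 1.5:1 compression, effective rate ≈ 384000 bytes/s.
Capacity = 2 × 1,000,000,000 = 2,000,000,000 bytes.
2,000,000,000 / effective rate ≈ 5208.33 s → 5,208 seconds.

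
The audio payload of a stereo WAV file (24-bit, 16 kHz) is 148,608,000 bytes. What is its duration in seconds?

1,548 seconds

Byte rate = 16,000 × 3 × 2 = 96,000 bytes/s.
Duration = 148,608,000 / 96,000 = 1,548 s.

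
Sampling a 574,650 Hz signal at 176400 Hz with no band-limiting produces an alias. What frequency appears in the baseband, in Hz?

Nyquist = 176,400/2 = 88,200 Hz; 574,650 Hz exceeds it.
Alias = |574,650 − 3×176,400| = |574,650 − 529,200| = 45,450 Hz.

45,450 Hz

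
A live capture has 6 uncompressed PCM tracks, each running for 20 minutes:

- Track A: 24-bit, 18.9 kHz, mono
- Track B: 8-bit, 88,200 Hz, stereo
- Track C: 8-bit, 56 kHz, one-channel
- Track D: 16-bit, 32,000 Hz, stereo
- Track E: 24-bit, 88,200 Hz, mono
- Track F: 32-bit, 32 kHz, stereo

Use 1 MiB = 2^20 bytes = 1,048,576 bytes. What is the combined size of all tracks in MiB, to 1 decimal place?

20 minutes = 1,200 s.
Track A: 18,900 × 1,200 × 3 × 1 = 68,040,000 bytes.
Track B: 88,200 × 1,200 × 1 × 2 = 211,680,000 bytes.
Track C: 56,000 × 1,200 × 1 × 1 = 67,200,000 bytes.
Track D: 32,000 × 1,200 × 2 × 2 = 153,600,000 bytes.
Track E: 88,200 × 1,200 × 3 × 1 = 317,520,000 bytes.
Track F: 32,000 × 1,200 × 4 × 2 = 307,200,000 bytes.
Total = 1,125,240,000 bytes = 1073.1 MiB.

1073.1 MiB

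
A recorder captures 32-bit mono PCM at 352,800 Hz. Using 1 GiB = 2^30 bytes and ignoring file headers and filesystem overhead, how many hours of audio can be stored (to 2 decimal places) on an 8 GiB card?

1.69 hours

Uncompressed byte rate = 352,800 × 4 × 1 = 1,411,200 bytes/s.
Capacity = 8 × 1,073,741,824 = 8,589,934,592 bytes.
8,589,934,592 / 1,411,200 ≈ 6086.97 s → 1.69 hours.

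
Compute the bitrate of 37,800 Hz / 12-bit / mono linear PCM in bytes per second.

56,700 bytes/s

Bit rate = 37,800 × 12 × 1 = 453,600 bits/s.
453,600 / 8 = 56,700 bytes/s.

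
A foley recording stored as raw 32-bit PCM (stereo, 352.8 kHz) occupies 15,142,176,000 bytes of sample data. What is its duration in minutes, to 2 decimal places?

89.42 minutes

Byte rate = 352,800 × 4 × 2 = 2,822,400 bytes/s.
Duration = 15,142,176,000 / 2,822,400 = 5,365 s.
5,365 s / 60 = 89.42 minutes.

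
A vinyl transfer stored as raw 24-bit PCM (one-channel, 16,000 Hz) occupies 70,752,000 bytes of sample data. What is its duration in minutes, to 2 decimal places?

Byte rate = 16,000 × 3 × 1 = 48,000 bytes/s.
Duration = 70,752,000 / 48,000 = 1,474 s.
1,474 s / 60 = 24.57 minutes.

24.57 minutes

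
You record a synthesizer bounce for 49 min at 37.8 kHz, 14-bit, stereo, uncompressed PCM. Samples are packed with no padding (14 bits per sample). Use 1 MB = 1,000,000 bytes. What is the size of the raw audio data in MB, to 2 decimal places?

388.96 MB

Duration = 49 min = 2,940 s.
Bits = 37,800 × 2,940 × 14 × 2 = 3,111,696,000 bits = 388,962,000 bytes.
388,962,000 / 1,000,000 = 388.96 MB.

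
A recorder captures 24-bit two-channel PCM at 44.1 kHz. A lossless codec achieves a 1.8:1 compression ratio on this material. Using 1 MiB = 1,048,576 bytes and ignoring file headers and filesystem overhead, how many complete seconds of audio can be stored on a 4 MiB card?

28 seconds

Uncompressed byte rate = 44,100 × 3 × 2 = 264,600 bytes/s.
After 1.8:1 compression, effective rate ≈ 147000 bytes/s.
Capacity = 4 × 1,048,576 = 4,194,304 bytes.
4,194,304 / effective rate ≈ 28.53 s → 28 seconds.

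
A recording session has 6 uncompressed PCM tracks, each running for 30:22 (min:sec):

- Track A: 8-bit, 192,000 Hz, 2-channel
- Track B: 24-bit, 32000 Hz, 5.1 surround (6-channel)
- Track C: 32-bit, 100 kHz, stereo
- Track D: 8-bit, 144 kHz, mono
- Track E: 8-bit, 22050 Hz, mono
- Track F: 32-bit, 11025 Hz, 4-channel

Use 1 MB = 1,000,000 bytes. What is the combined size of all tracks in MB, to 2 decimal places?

30:22 (min:sec) = 1,822 s.
Track A: 192,000 × 1,822 × 1 × 2 = 699,648,000 bytes.
Track B: 32,000 × 1,822 × 3 × 6 = 1,049,472,000 bytes.
Track C: 100,000 × 1,822 × 4 × 2 = 1,457,600,000 bytes.
Track D: 144,000 × 1,822 × 1 × 1 = 262,368,000 bytes.
Track E: 22,050 × 1,822 × 1 × 1 = 40,175,100 bytes.
Track F: 11,025 × 1,822 × 4 × 4 = 321,400,800 bytes.
Total = 3,830,663,900 bytes = 3830.66 MB.

3830.66 MB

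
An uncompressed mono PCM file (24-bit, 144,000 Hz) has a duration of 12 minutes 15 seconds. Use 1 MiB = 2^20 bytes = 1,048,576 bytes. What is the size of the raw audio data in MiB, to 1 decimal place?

Duration = 12 minutes 15 seconds = 735 s.
Bytes = 144,000 samples/s × 735 s × 3 bytes/sample × 1 ch = 317,520,000 bytes.
317,520,000 / 1,048,576 = 302.8 MiB.

302.8 MiB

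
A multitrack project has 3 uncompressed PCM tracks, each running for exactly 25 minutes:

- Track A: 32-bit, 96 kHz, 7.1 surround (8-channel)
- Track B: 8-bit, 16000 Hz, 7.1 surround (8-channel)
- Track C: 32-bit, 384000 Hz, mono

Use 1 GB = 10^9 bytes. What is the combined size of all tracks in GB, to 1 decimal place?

exactly 25 minutes = 1,500 s.
Track A: 96,000 × 1,500 × 4 × 8 = 4,608,000,000 bytes.
Track B: 16,000 × 1,500 × 1 × 8 = 192,000,000 bytes.
Track C: 384,000 × 1,500 × 4 × 1 = 2,304,000,000 bytes.
Total = 7,104,000,000 bytes = 7.1 GB.

7.1 GB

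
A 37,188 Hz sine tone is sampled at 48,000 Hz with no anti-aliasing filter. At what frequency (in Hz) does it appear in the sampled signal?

Nyquist = 48,000/2 = 24,000 Hz; 37,188 Hz exceeds it.
Alias = |37,188 − 1×48,000| = |37,188 − 48,000| = 10,812 Hz.

10,812 Hz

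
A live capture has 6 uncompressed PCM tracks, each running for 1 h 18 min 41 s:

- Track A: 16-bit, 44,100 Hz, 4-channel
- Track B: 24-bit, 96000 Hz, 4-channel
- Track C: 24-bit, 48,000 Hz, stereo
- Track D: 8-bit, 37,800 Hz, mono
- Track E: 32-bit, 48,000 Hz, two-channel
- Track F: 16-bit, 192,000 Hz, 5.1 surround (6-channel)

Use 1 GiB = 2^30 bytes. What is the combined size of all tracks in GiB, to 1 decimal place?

1 h 18 min 41 s = 4,721 s.
Track A: 44,100 × 4,721 × 2 × 4 = 1,665,568,800 bytes.
Track B: 96,000 × 4,721 × 3 × 4 = 5,438,592,000 bytes.
Track C: 48,000 × 4,721 × 3 × 2 = 1,359,648,000 bytes.
Track D: 37,800 × 4,721 × 1 × 1 = 178,453,800 bytes.
Track E: 48,000 × 4,721 × 4 × 2 = 1,812,864,000 bytes.
Track F: 192,000 × 4,721 × 2 × 6 = 10,877,184,000 bytes.
Total = 21,332,310,600 bytes = 19.9 GiB.

19.9 GiB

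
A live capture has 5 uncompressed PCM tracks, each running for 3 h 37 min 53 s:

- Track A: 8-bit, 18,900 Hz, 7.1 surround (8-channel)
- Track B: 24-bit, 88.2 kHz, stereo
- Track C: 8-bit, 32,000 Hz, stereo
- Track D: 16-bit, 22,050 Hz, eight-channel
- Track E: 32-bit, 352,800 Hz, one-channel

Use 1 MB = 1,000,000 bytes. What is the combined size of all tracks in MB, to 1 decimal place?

3 h 37 min 53 s = 13,073 s.
Track A: 18,900 × 13,073 × 1 × 8 = 1,976,637,600 bytes.
Track B: 88,200 × 13,073 × 3 × 2 = 6,918,231,600 bytes.
Track C: 32,000 × 13,073 × 1 × 2 = 836,672,000 bytes.
Track D: 22,050 × 13,073 × 2 × 8 = 4,612,154,400 bytes.
Track E: 352,800 × 13,073 × 4 × 1 = 18,448,617,600 bytes.
Total = 32,792,313,200 bytes = 32792.3 MB.

32792.3 MB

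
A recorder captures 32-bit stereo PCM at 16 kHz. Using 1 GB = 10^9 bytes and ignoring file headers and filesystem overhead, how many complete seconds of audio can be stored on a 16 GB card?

125,000 seconds

Uncompressed byte rate = 16,000 × 4 × 2 = 128,000 bytes/s.
Capacity = 16 × 1,000,000,000 = 16,000,000,000 bytes.
16,000,000,000 / 128,000 ≈ 125000 s → 125,000 seconds.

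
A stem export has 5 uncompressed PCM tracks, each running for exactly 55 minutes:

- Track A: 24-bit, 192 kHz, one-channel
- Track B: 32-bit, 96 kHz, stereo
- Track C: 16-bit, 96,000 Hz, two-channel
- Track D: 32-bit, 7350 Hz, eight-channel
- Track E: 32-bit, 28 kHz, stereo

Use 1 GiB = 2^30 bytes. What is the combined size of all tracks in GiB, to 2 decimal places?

exactly 55 minutes = 3,300 s.
Track A: 192,000 × 3,300 × 3 × 1 = 1,900,800,000 bytes.
Track B: 96,000 × 3,300 × 4 × 2 = 2,534,400,000 bytes.
Track C: 96,000 × 3,300 × 2 × 2 = 1,267,200,000 bytes.
Track D: 7,350 × 3,300 × 4 × 8 = 776,160,000 bytes.
Track E: 28,000 × 3,300 × 4 × 2 = 739,200,000 bytes.
Total = 7,217,760,000 bytes = 6.72 GiB.

6.72 GiB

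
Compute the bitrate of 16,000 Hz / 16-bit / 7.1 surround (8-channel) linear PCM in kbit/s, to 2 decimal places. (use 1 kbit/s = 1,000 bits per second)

Bit rate = 16,000 × 16 × 8 = 2,048,000 bits/s.
= 2048.00 kbit/s.

2048.00 kbit/s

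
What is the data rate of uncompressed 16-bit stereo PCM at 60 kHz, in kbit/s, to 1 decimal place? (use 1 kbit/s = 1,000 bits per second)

1920.0 kbit/s

Bit rate = 60,000 × 16 × 2 = 1,920,000 bits/s.
= 1920.0 kbit/s.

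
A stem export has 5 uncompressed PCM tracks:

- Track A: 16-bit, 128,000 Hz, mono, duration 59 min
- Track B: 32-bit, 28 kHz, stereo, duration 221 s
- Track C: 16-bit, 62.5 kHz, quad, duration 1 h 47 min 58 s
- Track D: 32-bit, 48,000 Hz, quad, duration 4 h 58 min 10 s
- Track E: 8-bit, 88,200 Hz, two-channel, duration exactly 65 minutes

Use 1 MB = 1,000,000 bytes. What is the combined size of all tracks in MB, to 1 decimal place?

18622.2 MB

Track A: 59 min = 3,540 s; 128,000 × 3,540 × 2 × 1 = 906,240,000 bytes.
Track B: 28,000 × 221 × 4 × 2 = 49,504,000 bytes.
Track C: 1 h 47 min 58 s = 6,478 s; 62,500 × 6,478 × 2 × 4 = 3,239,000,000 bytes.
Track D: 4 h 58 min 10 s = 17,890 s; 48,000 × 17,890 × 4 × 4 = 13,739,520,000 bytes.
Track E: exactly 65 minutes = 3,900 s; 88,200 × 3,900 × 1 × 2 = 687,960,000 bytes.
Total = 18,622,224,000 bytes = 18622.2 MB.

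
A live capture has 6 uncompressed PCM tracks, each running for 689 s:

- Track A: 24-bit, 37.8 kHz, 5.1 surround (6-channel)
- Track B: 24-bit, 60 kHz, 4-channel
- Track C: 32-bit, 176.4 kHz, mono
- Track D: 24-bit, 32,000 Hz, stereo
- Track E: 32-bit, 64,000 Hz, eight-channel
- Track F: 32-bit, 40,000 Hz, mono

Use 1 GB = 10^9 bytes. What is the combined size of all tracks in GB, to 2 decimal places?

3.10 GB

Track A: 37,800 × 689 × 3 × 6 = 468,795,600 bytes.
Track B: 60,000 × 689 × 3 × 4 = 496,080,000 bytes.
Track C: 176,400 × 689 × 4 × 1 = 486,158,400 bytes.
Track D: 32,000 × 689 × 3 × 2 = 132,288,000 bytes.
Track E: 64,000 × 689 × 4 × 8 = 1,411,072,000 bytes.
Track F: 40,000 × 689 × 4 × 1 = 110,240,000 bytes.
Total = 3,104,634,000 bytes = 3.10 GB.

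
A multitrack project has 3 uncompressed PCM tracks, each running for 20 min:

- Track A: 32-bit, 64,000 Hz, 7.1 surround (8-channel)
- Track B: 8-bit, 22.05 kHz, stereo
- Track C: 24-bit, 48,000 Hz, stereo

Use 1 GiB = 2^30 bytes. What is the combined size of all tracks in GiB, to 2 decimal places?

2.66 GiB

20 min = 1,200 s.
Track A: 64,000 × 1,200 × 4 × 8 = 2,457,600,000 bytes.
Track B: 22,050 × 1,200 × 1 × 2 = 52,920,000 bytes.
Track C: 48,000 × 1,200 × 3 × 2 = 345,600,000 bytes.
Total = 2,856,120,000 bytes = 2.66 GiB.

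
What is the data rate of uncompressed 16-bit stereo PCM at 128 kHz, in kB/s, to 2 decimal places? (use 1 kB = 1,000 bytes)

Bit rate = 128,000 × 16 × 2 = 4,096,000 bits/s.
4,096,000 / 8 = 512,000 B/s = 512.00 kB/s.

512.00 kB/s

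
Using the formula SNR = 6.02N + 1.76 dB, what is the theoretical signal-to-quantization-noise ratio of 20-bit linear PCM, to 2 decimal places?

6.02 × 20 + 1.76 = 122.16 dB.

122.16 dB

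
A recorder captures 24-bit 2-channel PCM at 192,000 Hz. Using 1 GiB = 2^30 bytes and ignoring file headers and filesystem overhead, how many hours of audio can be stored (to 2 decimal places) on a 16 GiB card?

Uncompressed byte rate = 192,000 × 3 × 2 = 1,152,000 bytes/s.
Capacity = 16 × 1,073,741,824 = 17,179,869,184 bytes.
17,179,869,184 / 1,152,000 ≈ 14913.08 s → 4.14 hours.

4.14 hours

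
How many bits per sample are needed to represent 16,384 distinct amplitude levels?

14 bits

log2(16,384) = 14.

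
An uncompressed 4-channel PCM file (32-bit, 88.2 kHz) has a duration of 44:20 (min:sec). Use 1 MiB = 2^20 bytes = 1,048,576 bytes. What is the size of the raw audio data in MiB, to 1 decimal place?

3579.9 MiB

Duration = 44:20 (min:sec) = 2,660 s.
Bytes = 88,200 samples/s × 2,660 s × 4 bytes/sample × 4 ch = 3,753,792,000 bytes.
3,753,792,000 / 1,048,576 = 3579.9 MiB.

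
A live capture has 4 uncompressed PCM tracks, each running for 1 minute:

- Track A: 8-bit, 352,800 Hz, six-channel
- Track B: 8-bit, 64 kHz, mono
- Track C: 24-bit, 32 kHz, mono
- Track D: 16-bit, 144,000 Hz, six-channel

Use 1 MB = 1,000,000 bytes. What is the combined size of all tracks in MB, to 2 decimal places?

1 minute = 60 s.
Track A: 352,800 × 60 × 1 × 6 = 127,008,000 bytes.
Track B: 64,000 × 60 × 1 × 1 = 3,840,000 bytes.
Track C: 32,000 × 60 × 3 × 1 = 5,760,000 bytes.
Track D: 144,000 × 60 × 2 × 6 = 103,680,000 bytes.
Total = 240,288,000 bytes = 240.29 MB.

240.29 MB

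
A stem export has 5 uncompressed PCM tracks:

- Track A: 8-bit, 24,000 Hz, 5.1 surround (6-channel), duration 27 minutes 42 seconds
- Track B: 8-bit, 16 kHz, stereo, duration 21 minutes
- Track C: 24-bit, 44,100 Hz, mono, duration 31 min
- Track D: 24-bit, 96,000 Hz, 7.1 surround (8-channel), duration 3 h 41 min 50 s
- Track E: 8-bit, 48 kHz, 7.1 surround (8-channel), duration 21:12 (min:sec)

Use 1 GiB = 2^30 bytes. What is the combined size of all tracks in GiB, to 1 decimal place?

Track A: 27 minutes 42 seconds = 1,662 s; 24,000 × 1,662 × 1 × 6 = 239,328,000 bytes.
Track B: 21 minutes = 1,260 s; 16,000 × 1,260 × 1 × 2 = 40,320,000 bytes.
Track C: 31 min = 1,860 s; 44,100 × 1,860 × 3 × 1 = 246,078,000 bytes.
Track D: 3 h 41 min 50 s = 13,310 s; 96,000 × 13,310 × 3 × 8 = 30,666,240,000 bytes.
Track E: 21:12 (min:sec) = 1,272 s; 48,000 × 1,272 × 1 × 8 = 488,448,000 bytes.
Total = 31,680,414,000 bytes = 29.5 GiB.

29.5 GiB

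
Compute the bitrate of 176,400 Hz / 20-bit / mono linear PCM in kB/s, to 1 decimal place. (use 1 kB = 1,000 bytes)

441.0 kB/s

Bit rate = 176,400 × 20 × 1 = 3,528,000 bits/s.
3,528,000 / 8 = 441,000 B/s = 441.0 kB/s.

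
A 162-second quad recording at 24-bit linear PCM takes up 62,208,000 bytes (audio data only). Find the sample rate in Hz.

32,000 Hz

Bytes = sample_rate × seconds × bytes_per_sample × channels.
sample_rate = 62,208,000 / (162 × 3 × 4) = 62,208,000 / 1,944 = 32,000 Hz.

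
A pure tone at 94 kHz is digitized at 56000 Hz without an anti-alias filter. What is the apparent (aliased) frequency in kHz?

18 kHz

Nyquist = 56,000/2 = 28,000 Hz; 94,000 Hz exceeds it.
Alias = |94,000 − 2×56,000| = |94,000 − 112,000| = 18,000 Hz = 18 kHz.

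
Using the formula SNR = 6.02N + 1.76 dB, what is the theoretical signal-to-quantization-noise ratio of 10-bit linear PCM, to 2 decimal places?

61.96 dB

6.02 × 10 + 1.76 = 61.96 dB.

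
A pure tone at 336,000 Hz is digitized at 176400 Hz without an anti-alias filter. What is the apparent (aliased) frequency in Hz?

Nyquist = 176,400/2 = 88,200 Hz; 336,000 Hz exceeds it.
Alias = |336,000 − 2×176,400| = |336,000 − 352,800| = 16,800 Hz.

16,800 Hz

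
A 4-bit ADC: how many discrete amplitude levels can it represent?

2^4 = 16.

16 levels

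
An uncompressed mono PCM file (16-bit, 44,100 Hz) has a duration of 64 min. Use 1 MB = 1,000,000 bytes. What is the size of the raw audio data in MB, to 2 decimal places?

Duration = 64 min = 3,840 s.
Bytes = 44,100 samples/s × 3,840 s × 2 bytes/sample × 1 ch = 338,688,000 bytes.
338,688,000 / 1,000,000 = 338.69 MB.

338.69 MB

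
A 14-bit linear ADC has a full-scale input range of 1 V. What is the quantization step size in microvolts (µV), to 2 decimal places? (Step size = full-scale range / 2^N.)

61.04 µV

1 V / 2^14 = 1 / 16,384 V = 61.04 µV.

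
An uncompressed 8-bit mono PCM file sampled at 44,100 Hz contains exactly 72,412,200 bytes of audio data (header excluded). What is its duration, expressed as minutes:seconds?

Byte rate = 44,100 × 1 × 1 = 44,100 bytes/s.
Duration = 72,412,200 / 44,100 = 1,642 s.
1,642 s = 27:22.

27:22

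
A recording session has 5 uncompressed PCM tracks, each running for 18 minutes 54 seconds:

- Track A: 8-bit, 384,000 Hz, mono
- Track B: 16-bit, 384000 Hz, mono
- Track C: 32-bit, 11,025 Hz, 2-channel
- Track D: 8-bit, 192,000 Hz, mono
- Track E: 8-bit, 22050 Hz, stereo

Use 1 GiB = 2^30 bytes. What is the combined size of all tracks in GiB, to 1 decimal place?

18 minutes 54 seconds = 1,134 s.
Track A: 384,000 × 1,134 × 1 × 1 = 435,456,000 bytes.
Track B: 384,000 × 1,134 × 2 × 1 = 870,912,000 bytes.
Track C: 11,025 × 1,134 × 4 × 2 = 100,018,800 bytes.
Track D: 192,000 × 1,134 × 1 × 1 = 217,728,000 bytes.
Track E: 22,050 × 1,134 × 1 × 2 = 50,009,400 bytes.
Total = 1,674,124,200 bytes = 1.6 GiB.

1.6 GiB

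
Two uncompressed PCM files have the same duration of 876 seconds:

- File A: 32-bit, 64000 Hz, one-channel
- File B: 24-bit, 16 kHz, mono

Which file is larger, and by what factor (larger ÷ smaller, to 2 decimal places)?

File A, by a factor of 5.33

File A: 64,000 × 4 × 1 = 256,000 bytes/s.
File B: 16,000 × 3 × 1 = 48,000 bytes/s.
File A is larger; ratio = 224,256,000 / 42,048,000 = 5.33.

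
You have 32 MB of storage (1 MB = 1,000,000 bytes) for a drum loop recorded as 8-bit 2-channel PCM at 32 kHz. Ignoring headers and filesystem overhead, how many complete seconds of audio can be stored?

500 seconds

Uncompressed byte rate = 32,000 × 1 × 2 = 64,000 bytes/s.
Capacity = 32 × 1,000,000 = 32,000,000 bytes.
32,000,000 / 64,000 ≈ 500 s → 500 seconds.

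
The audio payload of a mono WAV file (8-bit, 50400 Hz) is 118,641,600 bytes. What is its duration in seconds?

Byte rate = 50,400 × 1 × 1 = 50,400 bytes/s.
Duration = 118,641,600 / 50,400 = 2,354 s.

2,354 seconds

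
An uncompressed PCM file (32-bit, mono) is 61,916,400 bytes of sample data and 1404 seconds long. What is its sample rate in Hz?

11,025 Hz

Bytes = sample_rate × seconds × bytes_per_sample × channels.
sample_rate = 61,916,400 / (1,404 × 4 × 1) = 61,916,400 / 5,616 = 11,025 Hz.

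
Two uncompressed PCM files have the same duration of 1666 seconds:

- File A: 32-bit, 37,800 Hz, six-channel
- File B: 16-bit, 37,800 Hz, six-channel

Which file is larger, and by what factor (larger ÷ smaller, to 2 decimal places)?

File A, by a factor of 2.00

File A: 37,800 × 4 × 6 = 907,200 bytes/s.
File B: 37,800 × 2 × 6 = 453,600 bytes/s.
File A is larger; ratio = 1,511,395,200 / 755,697,600 = 2.00.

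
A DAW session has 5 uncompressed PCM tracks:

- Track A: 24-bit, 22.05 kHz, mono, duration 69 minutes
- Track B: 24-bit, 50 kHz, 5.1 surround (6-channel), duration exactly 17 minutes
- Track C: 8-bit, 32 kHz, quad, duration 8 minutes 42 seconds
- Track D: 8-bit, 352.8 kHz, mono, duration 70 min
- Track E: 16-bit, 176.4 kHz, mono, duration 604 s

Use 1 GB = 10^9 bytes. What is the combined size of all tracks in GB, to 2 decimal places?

Track A: 69 minutes = 4,140 s; 22,050 × 4,140 × 3 × 1 = 273,861,000 bytes.
Track B: exactly 17 minutes = 1,020 s; 50,000 × 1,020 × 3 × 6 = 918,000,000 bytes.
Track C: 8 minutes 42 seconds = 522 s; 32,000 × 522 × 1 × 4 = 66,816,000 bytes.
Track D: 70 min = 4,200 s; 352,800 × 4,200 × 1 × 1 = 1,481,760,000 bytes.
Track E: 176,400 × 604 × 2 × 1 = 213,091,200 bytes.
Total = 2,953,528,200 bytes = 2.95 GB.

2.95 GB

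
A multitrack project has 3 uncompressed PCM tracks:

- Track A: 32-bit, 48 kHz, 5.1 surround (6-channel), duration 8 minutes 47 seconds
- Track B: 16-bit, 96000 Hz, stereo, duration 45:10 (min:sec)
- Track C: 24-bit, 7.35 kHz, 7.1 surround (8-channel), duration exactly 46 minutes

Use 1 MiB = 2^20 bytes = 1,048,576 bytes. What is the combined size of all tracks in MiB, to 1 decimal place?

Track A: 8 minutes 47 seconds = 527 s; 48,000 × 527 × 4 × 6 = 607,104,000 bytes.
Track B: 45:10 (min:sec) = 2,710 s; 96,000 × 2,710 × 2 × 2 = 1,040,640,000 bytes.
Track C: exactly 46 minutes = 2,760 s; 7,350 × 2,760 × 3 × 8 = 486,864,000 bytes.
Total = 2,134,608,000 bytes = 2035.7 MiB.

2035.7 MiB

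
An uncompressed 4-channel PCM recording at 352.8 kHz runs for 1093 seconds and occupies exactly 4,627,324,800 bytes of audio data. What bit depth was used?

24 bits

Bytes per sample = 4,627,324,800 / (352,800 × 1,093 × 4) = 4,627,324,800 / 1,542,441,600 = 3.
Bit depth = 3 × 8 = 24 bits.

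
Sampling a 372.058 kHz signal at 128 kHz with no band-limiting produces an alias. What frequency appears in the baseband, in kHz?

Nyquist = 128,000/2 = 64,000 Hz; 372,058 Hz exceeds it.
Alias = |372,058 − 3×128,000| = |372,058 − 384,000| = 11,942 Hz = 11.942 kHz.

11.942 kHz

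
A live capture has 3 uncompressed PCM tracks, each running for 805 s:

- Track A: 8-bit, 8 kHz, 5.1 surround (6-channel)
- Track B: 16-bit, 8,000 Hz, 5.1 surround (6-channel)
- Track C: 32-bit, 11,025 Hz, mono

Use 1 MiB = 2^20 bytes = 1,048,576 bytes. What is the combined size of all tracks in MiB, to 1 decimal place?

Track A: 8,000 × 805 × 1 × 6 = 38,640,000 bytes.
Track B: 8,000 × 805 × 2 × 6 = 77,280,000 bytes.
Track C: 11,025 × 805 × 4 × 1 = 35,500,500 bytes.
Total = 151,420,500 bytes = 144.4 MiB.

144.4 MiB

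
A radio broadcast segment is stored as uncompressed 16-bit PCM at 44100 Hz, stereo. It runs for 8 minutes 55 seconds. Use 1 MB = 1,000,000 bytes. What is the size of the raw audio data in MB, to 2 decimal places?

94.37 MB

Duration = 8 minutes 55 seconds = 535 s.
Bytes = 44,100 samples/s × 535 s × 2 bytes/sample × 2 ch = 94,374,000 bytes.
94,374,000 / 1,000,000 = 94.37 MB.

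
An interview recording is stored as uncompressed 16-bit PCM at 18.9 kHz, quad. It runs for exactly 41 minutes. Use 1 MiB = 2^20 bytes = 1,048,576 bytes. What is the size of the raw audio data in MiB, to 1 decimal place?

Duration = exactly 41 minutes = 2,460 s.
Bytes = 18,900 samples/s × 2,460 s × 2 bytes/sample × 4 ch = 371,952,000 bytes.
371,952,000 / 1,048,576 = 354.7 MiB.

354.7 MiB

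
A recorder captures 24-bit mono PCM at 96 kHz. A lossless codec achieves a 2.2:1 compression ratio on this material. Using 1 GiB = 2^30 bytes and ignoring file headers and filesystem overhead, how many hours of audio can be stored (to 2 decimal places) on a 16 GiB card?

Uncompressed byte rate = 96,000 × 3 × 1 = 288,000 bytes/s.
After 2.2:1 compression, effective rate ≈ 130909.09 bytes/s.
Capacity = 16 × 1,073,741,824 = 17,179,869,184 bytes.
17,179,869,184 / effective rate ≈ 131235.11 s → 36.45 hours.

36.45 hours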